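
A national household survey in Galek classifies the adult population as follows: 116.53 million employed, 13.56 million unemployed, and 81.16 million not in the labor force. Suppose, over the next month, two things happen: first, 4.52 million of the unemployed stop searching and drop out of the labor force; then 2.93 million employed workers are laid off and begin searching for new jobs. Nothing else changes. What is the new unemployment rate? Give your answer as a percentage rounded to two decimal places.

Initially, labor force = 116.53 + 13.56 = 130.09 million, so u = 13.56/130.09 = 10.42%.
After the first change, unemployed and labor force both fall by 4.52 → E = 116.53, U = 9.04, labor force = 125.57 million.
After the second change, employed falls and unemployed rises by 2.93; labor force unchanged → E = 113.60, U = 11.97, labor force = 125.57 million.
New unemployment rate = 11.97 / 125.57 = 9.53%.

New unemployment rate ≈ 9.53%.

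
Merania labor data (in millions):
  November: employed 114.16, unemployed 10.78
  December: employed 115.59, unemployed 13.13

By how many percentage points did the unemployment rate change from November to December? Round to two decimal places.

The unemployment rate changed by +1.57 percentage points.

November: labor force = 114.16 + 10.78 = 124.94; u = 10.78/124.94 = 8.63%.
December: labor force = 115.59 + 13.13 = 128.72; u = 13.13/128.72 = 10.20%.
Change = 10.20% − 8.63% = +1.57 pp.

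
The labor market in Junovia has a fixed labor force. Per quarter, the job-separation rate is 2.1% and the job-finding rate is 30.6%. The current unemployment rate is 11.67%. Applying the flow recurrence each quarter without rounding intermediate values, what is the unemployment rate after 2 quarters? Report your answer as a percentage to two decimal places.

Unemployment rate after two quarters ≈ 8.80%.

With a fixed labor force, u_{t+1} = u_t + s·(1−u_t) − f·u_t = u_t·(1−s−f) + s.
Here 1−s−f = 0.673 and s = 0.021.
u_1 = 0.116700 × 0.673 + 0.021 = 0.099539.
u_2 = 0.099539 × 0.673 + 0.021 = 0.087990.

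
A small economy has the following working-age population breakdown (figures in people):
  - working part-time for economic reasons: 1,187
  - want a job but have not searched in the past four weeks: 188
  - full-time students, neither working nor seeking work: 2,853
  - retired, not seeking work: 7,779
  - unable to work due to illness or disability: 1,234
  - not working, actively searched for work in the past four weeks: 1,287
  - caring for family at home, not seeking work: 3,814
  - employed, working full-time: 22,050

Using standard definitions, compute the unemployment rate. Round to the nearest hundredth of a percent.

Employed = 1,187 + 22,050 = 23,237 (anyone who worked, including part-time for economic reasons, counts as employed).
Unemployed = 1,287.
Labor force = 23,237 + 1,287 = 24,524.
Unemployment rate = 1,287 / 24,524 = 5.25%.

Unemployment rate ≈ 5.25%.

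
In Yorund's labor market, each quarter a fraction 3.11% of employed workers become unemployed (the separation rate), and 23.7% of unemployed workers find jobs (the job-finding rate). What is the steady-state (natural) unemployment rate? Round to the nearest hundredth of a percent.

At steady state the flows balance: s·E = f·U, so U/(E+U) = s/(s+f).
u* = 3.11 / (3.11 + 23.7) = 3.11 / 26.81 = 11.60%.

Steady-state unemployment rate ≈ 11.60%.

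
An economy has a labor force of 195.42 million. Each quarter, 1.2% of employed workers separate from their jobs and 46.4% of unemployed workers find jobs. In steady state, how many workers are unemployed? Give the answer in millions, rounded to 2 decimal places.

Steady-state unemployment rate u* = s/(s+f) = 1.2/(1.2+46.4) = 0.025210.
Unemployed = u* × labor force = 0.025210 × 195.42 ≈ 4.93 million.

About 4.93 million are unemployed in steady state.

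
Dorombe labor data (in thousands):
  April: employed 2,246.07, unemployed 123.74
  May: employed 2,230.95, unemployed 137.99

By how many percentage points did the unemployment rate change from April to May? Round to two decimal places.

April: labor force = 2,246.07 + 123.74 = 2,369.81; u = 123.74/2,369.81 = 5.22%.
May: labor force = 2,230.95 + 137.99 = 2,368.94; u = 137.99/2,368.94 = 5.82%.
Change = 5.82% − 5.22% = +0.60 pp.

The unemployment rate changed by +0.60 percentage points.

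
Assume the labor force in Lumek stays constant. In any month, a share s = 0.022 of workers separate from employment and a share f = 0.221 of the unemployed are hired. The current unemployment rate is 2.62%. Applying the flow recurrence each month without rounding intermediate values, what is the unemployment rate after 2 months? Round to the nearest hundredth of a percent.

With a fixed labor force, u_{t+1} = u_t + s·(1−u_t) − f·u_t = u_t·(1−s−f) + s.
Here 1−s−f = 0.757 and s = 0.022.
u_1 = 0.026200 × 0.757 + 0.022 = 0.041833.
u_2 = 0.041833 × 0.757 + 0.022 = 0.053668.

Unemployment rate after two months ≈ 5.37%.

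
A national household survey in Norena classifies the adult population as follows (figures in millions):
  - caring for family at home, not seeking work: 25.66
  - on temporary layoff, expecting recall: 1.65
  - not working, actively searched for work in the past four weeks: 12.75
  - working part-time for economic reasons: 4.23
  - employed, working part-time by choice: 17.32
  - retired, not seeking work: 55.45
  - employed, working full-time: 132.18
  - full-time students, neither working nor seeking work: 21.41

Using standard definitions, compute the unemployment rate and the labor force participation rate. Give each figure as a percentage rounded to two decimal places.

Employed = 4.23 + 17.32 + 132.18 = 153.73 million (anyone who worked, including part-time for economic reasons, counts as employed).
Unemployed = 1.65 + 12.75 = 14.40 million (jobless and actively searching, or on temporary layoff).
Labor force = 153.73 + 14.40 = 168.13 million.
Not in labor force = 25.66 + 55.45 + 21.41 = 102.52 million (those not working and not actively searching are outside the labor force).
Civilian working-age population = 168.13 + 102.52 = 270.65 million.
Unemployment rate = 14.40 / 168.13 = 8.56%.
Labor force participation rate = 168.13 / 270.65 = 62.12%.

Unemployment rate ≈ 8.56%; labor force participation rate ≈ 62.12%.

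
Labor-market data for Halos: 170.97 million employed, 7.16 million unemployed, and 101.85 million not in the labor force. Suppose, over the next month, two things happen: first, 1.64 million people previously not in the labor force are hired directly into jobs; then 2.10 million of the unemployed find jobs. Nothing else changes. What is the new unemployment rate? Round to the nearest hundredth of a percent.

New unemployment rate ≈ 2.81%.

Initially, labor force = 170.97 + 7.16 = 178.13 million, so u = 7.16/178.13 = 4.02%.
After the first change, employed and labor force both rise by 1.64; unemployed unchanged → E = 172.61, U = 7.16, labor force = 179.77 million.
After the second change, unemployed falls and employed rises by 2.10; labor force unchanged → E = 174.71, U = 5.06, labor force = 179.77 million.
New unemployment rate = 5.06 / 179.77 = 2.81%.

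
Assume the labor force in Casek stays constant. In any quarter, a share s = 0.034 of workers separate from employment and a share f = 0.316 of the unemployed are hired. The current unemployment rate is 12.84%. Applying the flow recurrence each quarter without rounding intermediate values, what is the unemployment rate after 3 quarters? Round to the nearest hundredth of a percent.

With a fixed labor force, u_{t+1} = u_t + s·(1−u_t) − f·u_t = u_t·(1−s−f) + s.
Here 1−s−f = 0.650 and s = 0.034.
u_1 = 0.128400 × 0.650 + 0.034 = 0.117460.
u_2 = 0.117460 × 0.650 + 0.034 = 0.110349.
u_3 = 0.110349 × 0.650 + 0.034 = 0.105727.

Unemployment rate after three quarters ≈ 10.57%.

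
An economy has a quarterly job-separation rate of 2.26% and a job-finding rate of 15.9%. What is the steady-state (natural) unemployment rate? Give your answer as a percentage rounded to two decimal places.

Steady-state unemployment rate ≈ 12.44%.

At steady state the flows balance: s·E = f·U, so U/(E+U) = s/(s+f).
u* = 2.26 / (2.26 + 15.9) = 2.26 / 18.16 = 12.44%.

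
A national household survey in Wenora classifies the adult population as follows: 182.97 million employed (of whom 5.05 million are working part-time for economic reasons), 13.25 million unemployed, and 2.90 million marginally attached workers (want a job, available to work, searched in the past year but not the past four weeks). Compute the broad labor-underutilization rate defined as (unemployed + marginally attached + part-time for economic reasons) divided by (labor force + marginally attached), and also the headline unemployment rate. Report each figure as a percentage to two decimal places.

Broad underutilization rate ≈ 10.65%; headline unemployment rate ≈ 6.75%.

Labor force = 182.97 + 13.25 = 196.22 million.
Numerator = 13.25 + 2.90 + 5.05 = 21.20 million.
Denominator = 196.22 + 2.90 = 199.12 million.
Broad rate = 21.20 / 199.12 = 10.65%.
Headline unemployment rate = 13.25 / 196.22 = 6.75%.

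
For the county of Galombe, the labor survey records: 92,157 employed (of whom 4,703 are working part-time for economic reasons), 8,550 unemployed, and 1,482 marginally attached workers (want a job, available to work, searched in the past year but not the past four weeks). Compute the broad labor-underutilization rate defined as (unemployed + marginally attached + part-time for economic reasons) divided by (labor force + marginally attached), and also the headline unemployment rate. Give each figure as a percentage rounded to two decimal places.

Labor force = 92,157 + 8,550 = 100,707.
Numerator = 8,550 + 1,482 + 4,703 = 14,735.
Denominator = 100,707 + 1,482 = 102,189.
Broad rate = 14,735 / 102,189 = 14.42%.
Headline unemployment rate = 8,550 / 100,707 = 8.49%.

Broad underutilization rate ≈ 14.42%; headline unemployment rate ≈ 8.49%.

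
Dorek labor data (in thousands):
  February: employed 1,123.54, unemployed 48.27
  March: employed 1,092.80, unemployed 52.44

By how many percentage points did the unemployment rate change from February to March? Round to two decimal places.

The unemployment rate changed by +0.46 percentage points.

February: labor force = 1,123.54 + 48.27 = 1,171.81; u = 48.27/1,171.81 = 4.12%.
March: labor force = 1,092.80 + 52.44 = 1,145.24; u = 52.44/1,145.24 = 4.58%.
Change = 4.58% − 4.12% = +0.46 pp.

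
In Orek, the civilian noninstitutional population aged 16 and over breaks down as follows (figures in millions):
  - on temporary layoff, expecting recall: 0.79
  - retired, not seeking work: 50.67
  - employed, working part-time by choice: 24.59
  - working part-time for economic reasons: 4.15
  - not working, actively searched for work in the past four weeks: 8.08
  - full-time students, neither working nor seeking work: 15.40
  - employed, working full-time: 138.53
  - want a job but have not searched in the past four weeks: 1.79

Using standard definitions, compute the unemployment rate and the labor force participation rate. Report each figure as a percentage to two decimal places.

Employed = 24.59 + 4.15 + 138.53 = 167.27 million (anyone who worked, including part-time for economic reasons, counts as employed).
Unemployed = 0.79 + 8.08 = 8.87 million (jobless and actively searching, or on temporary layoff).
Labor force = 167.27 + 8.87 = 176.14 million.
Not in labor force = 50.67 + 15.40 + 1.79 = 67.86 million (those not working and not actively searching are outside the labor force — including those who want a job but have given up searching).
Civilian working-age population = 176.14 + 67.86 = 244.00 million.
Unemployment rate = 8.87 / 176.14 = 5.04%.
Labor force participation rate = 176.14 / 244.00 = 72.19%.

Unemployment rate ≈ 5.04%; labor force participation rate ≈ 72.19%.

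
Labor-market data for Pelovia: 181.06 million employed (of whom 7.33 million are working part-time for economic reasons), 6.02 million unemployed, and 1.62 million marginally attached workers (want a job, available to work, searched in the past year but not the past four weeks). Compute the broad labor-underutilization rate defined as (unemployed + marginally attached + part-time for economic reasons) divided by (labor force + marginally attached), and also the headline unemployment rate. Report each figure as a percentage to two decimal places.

Broad underutilization rate ≈ 7.93%; headline unemployment rate ≈ 3.22%.

Labor force = 181.06 + 6.02 = 187.08 million.
Numerator = 6.02 + 1.62 + 7.33 = 14.97 million.
Denominator = 187.08 + 1.62 = 188.70 million.
Broad rate = 14.97 / 188.70 = 7.93%.
Headline unemployment rate = 6.02 / 187.08 = 3.22%.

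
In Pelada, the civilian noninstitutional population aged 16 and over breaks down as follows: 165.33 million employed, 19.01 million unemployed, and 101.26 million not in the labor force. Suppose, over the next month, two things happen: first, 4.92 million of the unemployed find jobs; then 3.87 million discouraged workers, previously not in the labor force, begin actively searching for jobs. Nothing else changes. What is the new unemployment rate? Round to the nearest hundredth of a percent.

New unemployment rate ≈ 9.54%.

Initially, labor force = 165.33 + 19.01 = 184.34 million, so u = 19.01/184.34 = 10.31%.
After the first change, unemployed falls and employed rises by 4.92; labor force unchanged → E = 170.25, U = 14.09, labor force = 184.34 million.
After the second change, unemployed and labor force both rise by 3.87 → E = 170.25, U = 17.96, labor force = 188.21 million.
New unemployment rate = 17.96 / 188.21 = 9.54%.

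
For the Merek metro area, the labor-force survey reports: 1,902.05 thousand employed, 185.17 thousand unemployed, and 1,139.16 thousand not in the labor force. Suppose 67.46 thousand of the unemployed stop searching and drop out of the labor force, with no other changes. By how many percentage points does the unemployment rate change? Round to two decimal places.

Initially, labor force = 1,902.05 + 185.17 = 2,087.22 thousand, so u = 185.17/2,087.22 = 8.87%.
After the change, unemployed and labor force both fall by 67.46 → E = 1,902.05, U = 117.71, labor force = 2,019.76 thousand.
New unemployment rate = 117.71 / 2,019.76 = 5.83%.
Change = 5.83% − 8.87% = −3.04 percentage points.

The unemployment rate changes by −3.04 percentage points.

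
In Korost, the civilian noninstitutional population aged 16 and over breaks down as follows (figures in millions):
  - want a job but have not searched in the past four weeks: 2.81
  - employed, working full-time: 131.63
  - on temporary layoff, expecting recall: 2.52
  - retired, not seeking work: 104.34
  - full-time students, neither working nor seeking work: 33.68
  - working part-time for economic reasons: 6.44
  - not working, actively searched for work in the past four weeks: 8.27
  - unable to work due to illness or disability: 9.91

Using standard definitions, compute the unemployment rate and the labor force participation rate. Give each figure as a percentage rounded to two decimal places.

Unemployment rate ≈ 7.25%; labor force participation rate ≈ 49.69%.

Employed = 131.63 + 6.44 = 138.07 million (anyone who worked, including part-time for economic reasons, counts as employed).
Unemployed = 2.52 + 8.27 = 10.79 million (jobless and actively searching, or on temporary layoff).
Labor force = 138.07 + 10.79 = 148.86 million.
Not in labor force = 2.81 + 104.34 + 33.68 + 9.91 = 150.74 million (those not working and not actively searching are outside the labor force — including those who want a job but have given up searching).
Civilian working-age population = 148.86 + 150.74 = 299.60 million.
Unemployment rate = 10.79 / 148.86 = 7.25%.
Labor force participation rate = 148.86 / 299.60 = 49.69%.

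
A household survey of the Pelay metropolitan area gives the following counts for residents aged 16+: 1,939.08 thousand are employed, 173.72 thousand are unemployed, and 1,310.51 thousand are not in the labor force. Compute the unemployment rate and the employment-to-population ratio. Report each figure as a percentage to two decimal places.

Labor force = employed + unemployed = 1,939.08 + 173.72 = 2,112.80 thousand.
Working-age population = 2,112.80 + 1,310.51 = 3,423.31 thousand.
Unemployment rate = 173.72 / 2,112.80 = 8.22%.
Employment-population ratio = 1,939.08 / 3,423.31 = 56.64%.

Unemployment rate ≈ 8.22%; employment-population ratio ≈ 56.64%.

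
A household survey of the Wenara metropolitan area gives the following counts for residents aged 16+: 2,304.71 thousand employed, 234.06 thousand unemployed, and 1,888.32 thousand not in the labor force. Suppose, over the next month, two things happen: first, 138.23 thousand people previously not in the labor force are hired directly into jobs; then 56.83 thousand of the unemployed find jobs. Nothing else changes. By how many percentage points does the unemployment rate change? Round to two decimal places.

The unemployment rate changes by −2.60 percentage points.

Initially, labor force = 2,304.71 + 234.06 = 2,538.77 thousand, so u = 234.06/2,538.77 = 9.22%.
After the first change, employed and labor force both rise by 138.23; unemployed unchanged → E = 2,442.94, U = 234.06, labor force = 2,677.00 thousand.
After the second change, unemployed falls and employed rises by 56.83; labor force unchanged → E = 2,499.77, U = 177.23, labor force = 2,677.00 thousand.
New unemployment rate = 177.23 / 2,677.00 = 6.62%.
Change = 6.62% − 9.22% = −2.60 percentage points.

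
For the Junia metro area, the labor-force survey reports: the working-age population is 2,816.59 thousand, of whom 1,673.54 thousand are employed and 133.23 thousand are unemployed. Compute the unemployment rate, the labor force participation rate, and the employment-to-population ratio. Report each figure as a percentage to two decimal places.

Labor force = employed + unemployed = 1,673.54 + 133.23 = 1,806.77 thousand.
Unemployment rate = 133.23 / 1,806.77 = 7.37%.
Labor force participation rate = 1,806.77 / 2,816.59 = 64.15%.
Employment-population ratio = 1,673.54 / 2,816.59 = 59.42%.

Unemployment rate ≈ 7.37%; labor force participation rate ≈ 64.15%; employment-population ratio ≈ 59.42%.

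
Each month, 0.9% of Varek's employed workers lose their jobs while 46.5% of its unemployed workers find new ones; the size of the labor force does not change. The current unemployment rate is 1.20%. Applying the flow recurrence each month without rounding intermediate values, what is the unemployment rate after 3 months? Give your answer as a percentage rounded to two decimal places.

Unemployment rate after three months ≈ 1.80%.

With a fixed labor force, u_{t+1} = u_t + s·(1−u_t) − f·u_t = u_t·(1−s−f) + s.
Here 1−s−f = 0.526 and s = 0.009.
u_1 = 0.012000 × 0.526 + 0.009 = 0.015312.
u_2 = 0.015312 × 0.526 + 0.009 = 0.017054.
u_3 = 0.017054 × 0.526 + 0.009 = 0.017970.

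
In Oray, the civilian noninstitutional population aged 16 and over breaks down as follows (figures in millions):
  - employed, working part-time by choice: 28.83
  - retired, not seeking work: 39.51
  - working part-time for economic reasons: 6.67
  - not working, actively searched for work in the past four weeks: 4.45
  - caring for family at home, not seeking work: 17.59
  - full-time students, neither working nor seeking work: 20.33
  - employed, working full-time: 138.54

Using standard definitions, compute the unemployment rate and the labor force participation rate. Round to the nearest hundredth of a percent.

Employed = 28.83 + 6.67 + 138.54 = 174.04 million (anyone who worked, including part-time for economic reasons, counts as employed).
Unemployed = 4.45 million.
Labor force = 174.04 + 4.45 = 178.49 million.
Not in labor force = 39.51 + 17.59 + 20.33 = 77.43 million (those not working and not actively searching are outside the labor force).
Civilian working-age population = 178.49 + 77.43 = 255.92 million.
Unemployment rate = 4.45 / 178.49 = 2.49%.
Labor force participation rate = 178.49 / 255.92 = 69.74%.

Unemployment rate ≈ 2.49%; labor force participation rate ≈ 69.74%.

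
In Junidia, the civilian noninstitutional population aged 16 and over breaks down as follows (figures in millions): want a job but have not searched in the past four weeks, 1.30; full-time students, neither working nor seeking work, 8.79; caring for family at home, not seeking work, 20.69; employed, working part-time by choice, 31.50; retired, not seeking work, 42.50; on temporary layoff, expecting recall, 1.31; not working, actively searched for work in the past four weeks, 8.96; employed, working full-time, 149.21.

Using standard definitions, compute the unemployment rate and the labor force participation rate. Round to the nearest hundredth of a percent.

Employed = 31.50 + 149.21 = 180.71 million.
Unemployed = 1.31 + 8.96 = 10.27 million (jobless and actively searching, or on temporary layoff).
Labor force = 180.71 + 10.27 = 190.98 million.
Not in labor force = 1.30 + 8.79 + 20.69 + 42.50 = 73.28 million (those not working and not actively searching are outside the labor force — including those who want a job but have given up searching).
Civilian working-age population = 190.98 + 73.28 = 264.26 million.
Unemployment rate = 10.27 / 190.98 = 5.38%.
Labor force participation rate = 190.98 / 264.26 = 72.27%.

Unemployment rate ≈ 5.38%; labor force participation rate ≈ 72.27%.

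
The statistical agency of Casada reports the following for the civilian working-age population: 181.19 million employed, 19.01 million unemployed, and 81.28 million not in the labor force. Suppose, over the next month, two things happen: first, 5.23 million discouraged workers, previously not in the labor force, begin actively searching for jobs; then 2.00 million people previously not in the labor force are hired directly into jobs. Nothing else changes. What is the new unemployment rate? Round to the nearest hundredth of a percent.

New unemployment rate ≈ 11.69%.

Initially, labor force = 181.19 + 19.01 = 200.20 million, so u = 19.01/200.20 = 9.50%.
After the first change, unemployed and labor force both rise by 5.23 → E = 181.19, U = 24.24, labor force = 205.43 million.
After the second change, employed and labor force both rise by 2.00; unemployed unchanged → E = 183.19, U = 24.24, labor force = 207.43 million.
New unemployment rate = 24.24 / 207.43 = 11.69%.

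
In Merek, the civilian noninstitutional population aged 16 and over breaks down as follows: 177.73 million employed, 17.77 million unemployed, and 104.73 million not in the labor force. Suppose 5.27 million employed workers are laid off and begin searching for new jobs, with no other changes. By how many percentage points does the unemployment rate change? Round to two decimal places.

The unemployment rate changes by +2.70 percentage points.

Initially, labor force = 177.73 + 17.77 = 195.50 million, so u = 17.77/195.50 = 9.09%.
After the change, employed falls and unemployed rises by 5.27; labor force unchanged → E = 172.46, U = 23.04, labor force = 195.50 million.
New unemployment rate = 23.04 / 195.50 = 11.79%.
Change = 11.79% − 9.09% = +2.70 percentage points.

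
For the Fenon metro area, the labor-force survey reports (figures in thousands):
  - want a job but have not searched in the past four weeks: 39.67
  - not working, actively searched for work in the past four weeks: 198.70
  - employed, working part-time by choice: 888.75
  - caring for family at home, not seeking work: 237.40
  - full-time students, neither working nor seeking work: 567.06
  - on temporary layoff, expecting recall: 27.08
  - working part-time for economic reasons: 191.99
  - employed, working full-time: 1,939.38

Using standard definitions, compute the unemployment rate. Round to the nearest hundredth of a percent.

Employed = 888.75 + 191.99 + 1,939.38 = 3,020.12 thousand (anyone who worked, including part-time for economic reasons, counts as employed).
Unemployed = 198.70 + 27.08 = 225.78 thousand (jobless and actively searching, or on temporary layoff).
Labor force = 3,020.12 + 225.78 = 3,245.90 thousand.
Unemployment rate = 225.78 / 3,245.90 = 6.96%.

Unemployment rate ≈ 6.96%.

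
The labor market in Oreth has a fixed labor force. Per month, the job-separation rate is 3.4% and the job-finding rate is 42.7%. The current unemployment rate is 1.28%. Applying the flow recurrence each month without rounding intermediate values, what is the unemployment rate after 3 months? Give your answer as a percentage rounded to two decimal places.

With a fixed labor force, u_{t+1} = u_t + s·(1−u_t) − f·u_t = u_t·(1−s−f) + s.
Here 1−s−f = 0.539 and s = 0.034.
u_1 = 0.012800 × 0.539 + 0.034 = 0.040899.
u_2 = 0.040899 × 0.539 + 0.034 = 0.056045.
u_3 = 0.056045 × 0.539 + 0.034 = 0.064208.

Unemployment rate after three months ≈ 6.42%.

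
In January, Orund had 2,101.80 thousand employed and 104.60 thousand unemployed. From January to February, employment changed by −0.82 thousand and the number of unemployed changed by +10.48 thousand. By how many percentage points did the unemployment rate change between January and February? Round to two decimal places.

The unemployment rate changed by +0.45 percentage points.

January: labor force = 2,101.80 + 104.60 = 2,206.40; u = 104.60/2,206.40 = 4.74%.
February: labor force = 2,100.98 + 115.08 = 2,216.06; u = 115.08/2,216.06 = 5.19%.
Change = 5.19% − 4.74% = +0.45 pp.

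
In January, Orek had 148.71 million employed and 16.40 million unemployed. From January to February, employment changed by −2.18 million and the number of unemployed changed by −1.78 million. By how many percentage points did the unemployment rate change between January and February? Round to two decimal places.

The unemployment rate changed by −0.86 percentage points.

January: labor force = 148.71 + 16.40 = 165.11; u = 16.40/165.11 = 9.93%.
February: labor force = 146.53 + 14.62 = 161.15; u = 14.62/161.15 = 9.07%.
Change = 9.07% − 9.93% = −0.86 pp.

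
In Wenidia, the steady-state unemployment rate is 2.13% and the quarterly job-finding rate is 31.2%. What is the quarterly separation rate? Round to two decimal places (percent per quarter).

Separation rate ≈ 0.68% per quarter.

From u* = s/(s+f): s = u·f/(1−u).
s = 0.0213 × 31.2 / (1 − 0.0213) = 0.6646 / 0.9787 ≈ 0.68% per quarter.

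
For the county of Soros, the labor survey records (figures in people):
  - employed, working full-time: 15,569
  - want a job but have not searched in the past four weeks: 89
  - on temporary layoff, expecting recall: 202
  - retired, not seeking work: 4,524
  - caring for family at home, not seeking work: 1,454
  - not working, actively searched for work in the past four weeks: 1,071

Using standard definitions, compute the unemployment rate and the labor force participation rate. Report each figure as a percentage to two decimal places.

Employed = 15,569.
Unemployed = 202 + 1,071 = 1,273 (jobless and actively searching, or on temporary layoff).
Labor force = 15,569 + 1,273 = 16,842.
Not in labor force = 89 + 4,524 + 1,454 = 6,067 (those not working and not actively searching are outside the labor force — including those who want a job but have given up searching).
Civilian working-age population = 16,842 + 6,067 = 22,909.
Unemployment rate = 1,273 / 16,842 = 7.56%.
Labor force participation rate = 16,842 / 22,909 = 73.52%.

Unemployment rate ≈ 7.56%; labor force participation rate ≈ 73.52%.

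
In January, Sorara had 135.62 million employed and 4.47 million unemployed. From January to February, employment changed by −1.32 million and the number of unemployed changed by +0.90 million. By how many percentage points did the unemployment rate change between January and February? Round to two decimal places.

The unemployment rate changed by +0.65 percentage points.

January: labor force = 135.62 + 4.47 = 140.09; u = 4.47/140.09 = 3.19%.
February: labor force = 134.30 + 5.37 = 139.67; u = 5.37/139.67 = 3.84%.
Change = 3.84% − 3.19% = +0.65 pp.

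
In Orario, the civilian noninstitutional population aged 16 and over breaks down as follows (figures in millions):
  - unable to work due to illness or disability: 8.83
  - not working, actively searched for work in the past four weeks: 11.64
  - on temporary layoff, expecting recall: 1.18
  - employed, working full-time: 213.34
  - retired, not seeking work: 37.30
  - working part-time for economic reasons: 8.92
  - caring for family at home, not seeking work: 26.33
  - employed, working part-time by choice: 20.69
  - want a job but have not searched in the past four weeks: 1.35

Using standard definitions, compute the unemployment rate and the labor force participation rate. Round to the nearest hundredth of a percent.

Employed = 213.34 + 8.92 + 20.69 = 242.95 million (anyone who worked, including part-time for economic reasons, counts as employed).
Unemployed = 11.64 + 1.18 = 12.82 million (jobless and actively searching, or on temporary layoff).
Labor force = 242.95 + 12.82 = 255.77 million.
Not in labor force = 8.83 + 37.30 + 26.33 + 1.35 = 73.81 million (those not working and not actively searching are outside the labor force — including those who want a job but have given up searching).
Civilian working-age population = 255.77 + 73.81 = 329.58 million.
Unemployment rate = 12.82 / 255.77 = 5.01%.
Labor force participation rate = 255.77 / 329.58 = 77.60%.

Unemployment rate ≈ 5.01%; labor force participation rate ≈ 77.60%.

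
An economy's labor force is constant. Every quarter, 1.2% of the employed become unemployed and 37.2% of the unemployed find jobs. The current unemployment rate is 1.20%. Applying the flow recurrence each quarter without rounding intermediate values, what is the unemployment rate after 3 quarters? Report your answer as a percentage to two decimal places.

Unemployment rate after three quarters ≈ 2.68%.

With a fixed labor force, u_{t+1} = u_t + s·(1−u_t) − f·u_t = u_t·(1−s−f) + s.
Here 1−s−f = 0.616 and s = 0.012.
u_1 = 0.012000 × 0.616 + 0.012 = 0.019392.
u_2 = 0.019392 × 0.616 + 0.012 = 0.023945.
u_3 = 0.023945 × 0.616 + 0.012 = 0.026750.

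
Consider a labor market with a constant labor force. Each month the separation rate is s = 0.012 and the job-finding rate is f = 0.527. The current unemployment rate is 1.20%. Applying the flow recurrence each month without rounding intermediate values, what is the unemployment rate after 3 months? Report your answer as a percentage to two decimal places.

Unemployment rate after three months ≈ 2.13%.

With a fixed labor force, u_{t+1} = u_t + s·(1−u_t) − f·u_t = u_t·(1−s−f) + s.
Here 1−s−f = 0.461 and s = 0.012.
u_1 = 0.012000 × 0.461 + 0.012 = 0.017532.
u_2 = 0.017532 × 0.461 + 0.012 = 0.020082.
u_3 = 0.020082 × 0.461 + 0.012 = 0.021258.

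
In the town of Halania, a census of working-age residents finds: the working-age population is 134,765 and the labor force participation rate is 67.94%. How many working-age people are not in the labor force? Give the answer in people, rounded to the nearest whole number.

About 43,206 are not in the labor force.

Share not in the labor force = 1 − 0.6794 = 0.3206.
Not in labor force = 0.3206 × 134,765 ≈ 43,206.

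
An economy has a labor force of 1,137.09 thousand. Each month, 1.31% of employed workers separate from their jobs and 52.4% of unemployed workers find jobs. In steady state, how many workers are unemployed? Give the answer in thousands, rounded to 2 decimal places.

About 27.73 thousand are unemployed in steady state.

Steady-state unemployment rate u* = s/(s+f) = 1.31/(1.31+52.4) = 0.024390.
Unemployed = u* × labor force = 0.024390 × 1,137.09 ≈ 27.73 thousand.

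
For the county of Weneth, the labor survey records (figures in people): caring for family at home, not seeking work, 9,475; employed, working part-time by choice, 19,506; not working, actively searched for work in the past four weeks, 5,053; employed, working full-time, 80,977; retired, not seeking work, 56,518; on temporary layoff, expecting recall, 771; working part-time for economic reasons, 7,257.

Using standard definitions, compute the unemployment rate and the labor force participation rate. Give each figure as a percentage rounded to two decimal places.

Unemployment rate ≈ 5.13%; labor force participation rate ≈ 63.25%.

Employed = 19,506 + 80,977 + 7,257 = 107,740 (anyone who worked, including part-time for economic reasons, counts as employed).
Unemployed = 5,053 + 771 = 5,824 (jobless and actively searching, or on temporary layoff).
Labor force = 107,740 + 5,824 = 113,564.
Not in labor force = 9,475 + 56,518 = 65,993 (those not working and not actively searching are outside the labor force).
Civilian working-age population = 113,564 + 65,993 = 179,557.
Unemployment rate = 5,824 / 113,564 = 5.13%.
Labor force participation rate = 113,564 / 179,557 = 63.25%.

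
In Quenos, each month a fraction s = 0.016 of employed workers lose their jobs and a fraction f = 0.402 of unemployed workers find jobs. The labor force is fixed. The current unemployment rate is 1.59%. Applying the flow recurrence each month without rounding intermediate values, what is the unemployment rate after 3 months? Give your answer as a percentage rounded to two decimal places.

Unemployment rate after three months ≈ 3.39%.

With a fixed labor force, u_{t+1} = u_t + s·(1−u_t) − f·u_t = u_t·(1−s−f) + s.
Here 1−s−f = 0.582 and s = 0.016.
u_1 = 0.015900 × 0.582 + 0.016 = 0.025254.
u_2 = 0.025254 × 0.582 + 0.016 = 0.030698.
u_3 = 0.030698 × 0.582 + 0.016 = 0.033866.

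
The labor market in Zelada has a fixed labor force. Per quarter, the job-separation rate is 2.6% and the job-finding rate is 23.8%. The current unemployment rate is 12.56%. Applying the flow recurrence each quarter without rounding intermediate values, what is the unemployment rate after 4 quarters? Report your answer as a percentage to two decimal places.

Unemployment rate after four quarters ≈ 10.64%.

With a fixed labor force, u_{t+1} = u_t + s·(1−u_t) − f·u_t = u_t·(1−s−f) + s.
Here 1−s−f = 0.736 and s = 0.026.
u_1 = 0.125600 × 0.736 + 0.026 = 0.118442.
u_2 = 0.118442 × 0.736 + 0.026 = 0.113173.
u_3 = 0.113173 × 0.736 + 0.026 = 0.109295.
u_4 = 0.109295 × 0.736 + 0.026 = 0.106441.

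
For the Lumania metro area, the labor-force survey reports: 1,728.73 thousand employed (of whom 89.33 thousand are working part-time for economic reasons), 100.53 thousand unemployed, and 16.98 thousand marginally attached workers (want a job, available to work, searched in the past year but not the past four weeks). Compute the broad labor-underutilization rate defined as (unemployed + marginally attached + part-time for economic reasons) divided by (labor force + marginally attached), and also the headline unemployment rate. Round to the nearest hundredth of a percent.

Broad underutilization rate ≈ 11.20%; headline unemployment rate ≈ 5.50%.

Labor force = 1,728.73 + 100.53 = 1,829.26 thousand.
Numerator = 100.53 + 16.98 + 89.33 = 206.84 thousand.
Denominator = 1,829.26 + 16.98 = 1,846.24 thousand.
Broad rate = 206.84 / 1,846.24 = 11.20%.
Headline unemployment rate = 100.53 / 1,829.26 = 5.50%.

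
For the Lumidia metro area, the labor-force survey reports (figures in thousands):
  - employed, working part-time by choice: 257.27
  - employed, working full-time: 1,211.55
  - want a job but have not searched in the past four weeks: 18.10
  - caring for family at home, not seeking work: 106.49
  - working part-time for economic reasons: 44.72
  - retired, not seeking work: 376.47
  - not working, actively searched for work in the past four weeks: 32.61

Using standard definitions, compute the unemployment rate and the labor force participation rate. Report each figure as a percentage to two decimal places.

Unemployment rate ≈ 2.11%; labor force participation rate ≈ 75.52%.

Employed = 257.27 + 1,211.55 + 44.72 = 1,513.54 thousand (anyone who worked, including part-time for economic reasons, counts as employed).
Unemployed = 32.61 thousand.
Labor force = 1,513.54 + 32.61 = 1,546.15 thousand.
Not in labor force = 18.10 + 106.49 + 376.47 = 501.06 thousand (those not working and not actively searching are outside the labor force — including those who want a job but have given up searching).
Civilian working-age population = 1,546.15 + 501.06 = 2,047.21 thousand.
Unemployment rate = 32.61 / 1,546.15 = 2.11%.
Labor force participation rate = 1,546.15 / 2,047.21 = 75.52%.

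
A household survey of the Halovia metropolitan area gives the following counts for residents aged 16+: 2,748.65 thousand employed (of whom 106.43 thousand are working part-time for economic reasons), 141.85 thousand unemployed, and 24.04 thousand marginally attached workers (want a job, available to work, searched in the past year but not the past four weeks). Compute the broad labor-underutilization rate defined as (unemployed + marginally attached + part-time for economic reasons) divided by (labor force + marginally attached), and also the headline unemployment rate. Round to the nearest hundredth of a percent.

Broad underutilization rate ≈ 9.34%; headline unemployment rate ≈ 4.91%.

Labor force = 2,748.65 + 141.85 = 2,890.50 thousand.
Numerator = 141.85 + 24.04 + 106.43 = 272.32 thousand.
Denominator = 2,890.50 + 24.04 = 2,914.54 thousand.
Broad rate = 272.32 / 2,914.54 = 9.34%.
Headline unemployment rate = 141.85 / 2,890.50 = 4.91%.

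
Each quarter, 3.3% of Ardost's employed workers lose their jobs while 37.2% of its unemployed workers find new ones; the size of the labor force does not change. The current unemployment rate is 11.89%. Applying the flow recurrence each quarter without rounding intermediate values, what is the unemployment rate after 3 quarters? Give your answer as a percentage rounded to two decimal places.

With a fixed labor force, u_{t+1} = u_t + s·(1−u_t) − f·u_t = u_t·(1−s−f) + s.
Here 1−s−f = 0.595 and s = 0.033.
u_1 = 0.118900 × 0.595 + 0.033 = 0.103746.
u_2 = 0.103746 × 0.595 + 0.033 = 0.094729.
u_3 = 0.094729 × 0.595 + 0.033 = 0.089364.

Unemployment rate after three quarters ≈ 8.94%.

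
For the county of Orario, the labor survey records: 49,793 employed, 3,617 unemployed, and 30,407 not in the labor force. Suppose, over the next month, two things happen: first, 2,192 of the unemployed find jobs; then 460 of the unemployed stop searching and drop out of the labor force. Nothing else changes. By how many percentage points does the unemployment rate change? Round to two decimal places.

Initially, labor force = 49,793 + 3,617 = 53,410, so u = 3,617/53,410 = 6.77%.
After the first change, unemployed falls and employed rises by 2,192; labor force unchanged → E = 51,985, U = 1,425, labor force = 53,410.
After the second change, unemployed and labor force both fall by 460 → E = 51,985, U = 965, labor force = 52,950.
New unemployment rate = 965 / 52,950 = 1.82%.
Change = 1.82% − 6.77% = −4.95 percentage points.

The unemployment rate changes by −4.95 percentage points.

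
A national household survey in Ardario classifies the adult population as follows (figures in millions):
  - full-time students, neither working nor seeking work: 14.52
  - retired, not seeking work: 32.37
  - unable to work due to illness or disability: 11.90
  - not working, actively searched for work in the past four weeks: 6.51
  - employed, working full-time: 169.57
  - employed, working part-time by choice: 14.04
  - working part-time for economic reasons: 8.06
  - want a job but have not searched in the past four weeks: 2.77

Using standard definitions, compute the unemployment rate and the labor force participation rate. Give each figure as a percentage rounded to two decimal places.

Employed = 169.57 + 14.04 + 8.06 = 191.67 million (anyone who worked, including part-time for economic reasons, counts as employed).
Unemployed = 6.51 million.
Labor force = 191.67 + 6.51 = 198.18 million.
Not in labor force = 14.52 + 32.37 + 11.90 + 2.77 = 61.56 million (those not working and not actively searching are outside the labor force — including those who want a job but have given up searching).
Civilian working-age population = 198.18 + 61.56 = 259.74 million.
Unemployment rate = 6.51 / 198.18 = 3.28%.
Labor force participation rate = 198.18 / 259.74 = 76.30%.

Unemployment rate ≈ 3.28%; labor force participation rate ≈ 76.30%.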